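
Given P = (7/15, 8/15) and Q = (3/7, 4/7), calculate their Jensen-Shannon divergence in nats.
0.0007 nats

Jensen-Shannon divergence is:
JSD(P||Q) = 0.5 × D_KL(P||M) + 0.5 × D_KL(Q||M)
where M = 0.5 × (P + Q) is the mixture distribution.

M = 0.5 × (7/15, 8/15) + 0.5 × (3/7, 4/7) = (0.447619, 0.552381)

D_KL(P||M) = 0.0007 nats
D_KL(Q||M) = 0.0007 nats

JSD(P||Q) = 0.5 × 0.0007 + 0.5 × 0.0007 = 0.0007 nats

Unlike KL divergence, JSD is symmetric and bounded: 0 ≤ JSD ≤ log(2).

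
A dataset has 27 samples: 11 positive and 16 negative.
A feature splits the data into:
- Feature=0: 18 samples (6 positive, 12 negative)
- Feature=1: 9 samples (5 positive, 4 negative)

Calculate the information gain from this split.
0.0326 bits

Information Gain = H(Y) - H(Y|Feature)

Before split:
P(positive) = 11/27 = 0.4074
H(Y) = 0.9751 bits

After split:
Feature=0: H = 0.9183 bits (weight = 18/27)
Feature=1: H = 0.9911 bits (weight = 9/27)
H(Y|Feature) = (18/27)×0.9183 + (9/27)×0.9911 = 0.9426 bits

Information Gain = 0.9751 - 0.9426 = 0.0326 bits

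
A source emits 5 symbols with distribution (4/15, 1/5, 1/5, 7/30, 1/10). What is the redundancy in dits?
0.0188 dits

Redundancy measures how far a source is from maximum entropy:
R = H_max - H(X)

Maximum entropy for 5 symbols: H_max = log_10(5) = 0.6990 dits
Actual entropy: H(X) = 0.6801 dits
Redundancy: R = 0.6990 - 0.6801 = 0.0188 dits

This redundancy represents potential for compression: the source could be compressed by 0.0188 dits per symbol.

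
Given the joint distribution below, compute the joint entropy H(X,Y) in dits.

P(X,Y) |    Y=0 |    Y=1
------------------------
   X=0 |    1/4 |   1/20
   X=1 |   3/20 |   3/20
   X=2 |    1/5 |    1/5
0.7423 dits

Joint entropy is H(X,Y) = -Σ_{x,y} p(x,y) log p(x,y).

Summing over all non-zero entries:
H(X,Y) = -[1/4·log_10(1/4) + 1/20·log_10(1/20) + 3/20·log_10(3/20) + 3/20·log_10(3/20) + 1/5·log_10(1/5) + 1/5·log_10(1/5)]
H(X,Y) = 0.7423 dits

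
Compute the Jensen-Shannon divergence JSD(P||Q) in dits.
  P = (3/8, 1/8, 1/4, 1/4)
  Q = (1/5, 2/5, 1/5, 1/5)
0.0235 dits

Jensen-Shannon divergence is:
JSD(P||Q) = 0.5 × D_KL(P||M) + 0.5 × D_KL(Q||M)
where M = 0.5 × (P + Q) is the mixture distribution.

M = 0.5 × (3/8, 1/8, 1/4, 1/4) + 0.5 × (1/5, 2/5, 1/5, 1/5) = (0.2875, 0.2625, 9/40, 9/40)

D_KL(P||M) = 0.0259 dits
D_KL(Q||M) = 0.0212 dits

JSD(P||Q) = 0.5 × 0.0259 + 0.5 × 0.0212 = 0.0235 dits

Unlike KL divergence, JSD is symmetric and bounded: 0 ≤ JSD ≤ log(2).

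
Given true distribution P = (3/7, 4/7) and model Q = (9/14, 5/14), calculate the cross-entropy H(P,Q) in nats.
0.7777 nats

Cross-entropy: H(P,Q) = -Σ p(x) log q(x)

Alternatively: H(P,Q) = H(P) + D_KL(P||Q)
H(P) = 0.6829 nats
D_KL(P||Q) = 0.0948 nats

H(P,Q) = 0.6829 + 0.0948 = 0.7777 nats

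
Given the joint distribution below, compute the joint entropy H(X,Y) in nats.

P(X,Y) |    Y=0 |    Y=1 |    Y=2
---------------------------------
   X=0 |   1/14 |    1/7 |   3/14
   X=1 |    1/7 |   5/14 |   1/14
1.6308 nats

Joint entropy is H(X,Y) = -Σ_{x,y} p(x,y) log p(x,y).

Summing over all non-zero entries:
H(X,Y) = -[1/14·log_e(1/14) + 1/7·log_e(1/7) + 3/14·log_e(3/14) + 1/7·log_e(1/7) + 5/14·log_e(5/14) + 1/14·log_e(1/14)]
H(X,Y) = 1.6308 nats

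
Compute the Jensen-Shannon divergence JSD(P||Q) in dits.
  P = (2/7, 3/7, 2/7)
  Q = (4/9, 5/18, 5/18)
0.0073 dits

Jensen-Shannon divergence is:
JSD(P||Q) = 0.5 × D_KL(P||M) + 0.5 × D_KL(Q||M)
where M = 0.5 × (P + Q) is the mixture distribution.

M = 0.5 × (2/7, 3/7, 2/7) + 0.5 × (4/9, 5/18, 5/18) = (0.365079, 0.353175, 0.281746)

D_KL(P||M) = 0.0073 dits
D_KL(Q||M) = 0.0073 dits

JSD(P||Q) = 0.5 × 0.0073 + 0.5 × 0.0073 = 0.0073 dits

Unlike KL divergence, JSD is symmetric and bounded: 0 ≤ JSD ≤ log(2).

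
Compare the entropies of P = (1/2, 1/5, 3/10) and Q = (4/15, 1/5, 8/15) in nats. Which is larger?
P

Computing entropies in nats:
H(P) = 1.0297
H(Q) = 1.0096

Distribution P has higher entropy.

Intuition: The distribution closer to uniform (more spread out) has higher entropy.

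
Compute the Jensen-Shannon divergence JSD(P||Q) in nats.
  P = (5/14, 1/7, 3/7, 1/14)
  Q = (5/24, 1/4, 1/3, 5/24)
0.0378 nats

Jensen-Shannon divergence is:
JSD(P||Q) = 0.5 × D_KL(P||M) + 0.5 × D_KL(Q||M)
where M = 0.5 × (P + Q) is the mixture distribution.

M = 0.5 × (5/14, 1/7, 3/7, 1/14) + 0.5 × (5/24, 1/4, 1/3, 5/24) = (0.282738, 0.196429, 8/21, 0.139881)

D_KL(P||M) = 0.0404 nats
D_KL(Q||M) = 0.0351 nats

JSD(P||Q) = 0.5 × 0.0404 + 0.5 × 0.0351 = 0.0378 nats

Unlike KL divergence, JSD is symmetric and bounded: 0 ≤ JSD ≤ log(2).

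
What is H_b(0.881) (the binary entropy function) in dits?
0.1585 dits

The binary entropy function is:
H(p) = -p log(p) - (1-p) log(1-p)

H(0.881) = -0.881 × log_10(0.881) - 0.119 × log_10(0.119)
H(0.881) = 0.1585 dits

Note: Binary entropy is maximized at p=0.5 (H=1 bit) and minimized at p=0 or p=1 (H=0).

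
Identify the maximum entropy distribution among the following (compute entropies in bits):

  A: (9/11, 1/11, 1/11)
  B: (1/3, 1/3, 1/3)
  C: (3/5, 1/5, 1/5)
B

For a discrete distribution over n outcomes, entropy is maximized by the uniform distribution.

Computing entropies:
H(A) = 0.8659 bits
H(B) = 1.5850 bits
H(C) = 1.3710 bits

The uniform distribution (where all probabilities equal 1/3) achieves the maximum entropy of log_2(3) = 1.5850 bits.

Distribution B has the highest entropy.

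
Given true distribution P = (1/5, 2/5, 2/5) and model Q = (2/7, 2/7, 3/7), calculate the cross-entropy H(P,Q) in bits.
1.5734 bits

Cross-entropy: H(P,Q) = -Σ p(x) log q(x)

Alternatively: H(P,Q) = H(P) + D_KL(P||Q)
H(P) = 1.5219 bits
D_KL(P||Q) = 0.0514 bits

H(P,Q) = 1.5219 + 0.0514 = 1.5734 bits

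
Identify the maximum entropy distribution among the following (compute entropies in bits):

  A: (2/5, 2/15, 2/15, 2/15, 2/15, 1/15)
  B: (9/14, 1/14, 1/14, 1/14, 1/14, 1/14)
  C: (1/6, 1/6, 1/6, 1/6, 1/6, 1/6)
C

For a discrete distribution over n outcomes, entropy is maximized by the uniform distribution.

Computing entropies:
H(A) = 2.3396 bits
H(B) = 1.7695 bits
H(C) = 2.5850 bits

The uniform distribution (where all probabilities equal 1/6) achieves the maximum entropy of log_2(6) = 2.5850 bits.

Distribution C has the highest entropy.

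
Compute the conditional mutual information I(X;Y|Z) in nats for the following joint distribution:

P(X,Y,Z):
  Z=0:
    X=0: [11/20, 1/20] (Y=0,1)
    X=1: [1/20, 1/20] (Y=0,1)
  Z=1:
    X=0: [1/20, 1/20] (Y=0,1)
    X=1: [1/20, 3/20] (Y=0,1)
0.0548 nats

Conditional mutual information: I(X;Y|Z) = H(X|Z) + H(Y|Z) - H(X,Y|Z)

H(Z) = 0.6109
H(X,Z) = 1.0889 → H(X|Z) = 0.4780
H(Y,Z) = 1.0889 → H(Y|Z) = 0.4780
H(X,Y,Z) = 1.5121 → H(X,Y|Z) = 0.9012

I(X;Y|Z) = 0.4780 + 0.4780 - 0.9012 = 0.0548 nats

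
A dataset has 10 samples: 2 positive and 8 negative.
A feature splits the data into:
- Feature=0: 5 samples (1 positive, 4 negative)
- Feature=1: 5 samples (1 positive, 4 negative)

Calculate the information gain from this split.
0.0000 bits

Information Gain = H(Y) - H(Y|Feature)

Before split:
P(positive) = 2/10 = 0.2000
H(Y) = 0.7219 bits

After split:
Feature=0: H = 0.7219 bits (weight = 5/10)
Feature=1: H = 0.7219 bits (weight = 5/10)
H(Y|Feature) = (5/10)×0.7219 + (5/10)×0.7219 = 0.7219 bits

Information Gain = 0.7219 - 0.7219 = 0.0000 bits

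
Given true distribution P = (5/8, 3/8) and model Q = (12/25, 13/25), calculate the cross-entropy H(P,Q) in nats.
0.7040 nats

Cross-entropy: H(P,Q) = -Σ p(x) log q(x)

Alternatively: H(P,Q) = H(P) + D_KL(P||Q)
H(P) = 0.6616 nats
D_KL(P||Q) = 0.0424 nats

H(P,Q) = 0.6616 + 0.0424 = 0.7040 nats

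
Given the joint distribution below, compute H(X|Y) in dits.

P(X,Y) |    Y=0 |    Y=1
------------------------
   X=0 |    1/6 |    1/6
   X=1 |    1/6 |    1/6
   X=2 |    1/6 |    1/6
0.4771 dits

Using the chain rule: H(X|Y) = H(X,Y) - H(Y)

First, compute H(X,Y) = 0.7782 dits

Marginal P(Y) = (1/2, 1/2)
H(Y) = 0.3010 dits

H(X|Y) = H(X,Y) - H(Y) = 0.7782 - 0.3010 = 0.4771 dits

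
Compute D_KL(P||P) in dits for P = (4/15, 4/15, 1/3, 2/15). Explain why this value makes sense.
0.0000 dits

KL divergence satisfies the Gibbs inequality: D_KL(P||Q) ≥ 0 for all distributions P, Q.

D_KL(P||Q) = Σ p(x) log(p(x)/q(x))
Each term is p(x) × log_10(p(x)/p(x)) = p(x) × log_10(1) = 0, so the sum is 0.
D_KL(P||Q) = 0.0000 dits

When P = Q, the KL divergence is exactly 0, as there is no 'divergence' between identical distributions.

This non-negativity is a fundamental property: relative entropy cannot be negative because it measures how different Q is from P.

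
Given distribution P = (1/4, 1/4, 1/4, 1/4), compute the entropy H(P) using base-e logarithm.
1.3863 nats

Shannon entropy is H(X) = -Σ p(x) log p(x).

For P = (1/4, 1/4, 1/4, 1/4):
H = -1/4 × log_e(1/4) -1/4 × log_e(1/4) -1/4 × log_e(1/4) -1/4 × log_e(1/4)
H = 1.3863 nats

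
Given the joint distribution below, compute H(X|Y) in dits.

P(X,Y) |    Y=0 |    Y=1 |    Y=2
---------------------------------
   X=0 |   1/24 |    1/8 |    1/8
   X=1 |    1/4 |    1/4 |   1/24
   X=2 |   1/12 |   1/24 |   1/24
0.3867 dits

Using the chain rule: H(X|Y) = H(X,Y) - H(Y)

First, compute H(X,Y) = 0.8468 dits

Marginal P(Y) = (3/8, 5/12, 5/24)
H(Y) = 0.4601 dits

H(X|Y) = H(X,Y) - H(Y) = 0.8468 - 0.4601 = 0.3867 dits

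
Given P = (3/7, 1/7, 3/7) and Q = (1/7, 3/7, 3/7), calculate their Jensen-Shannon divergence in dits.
0.0325 dits

Jensen-Shannon divergence is:
JSD(P||Q) = 0.5 × D_KL(P||M) + 0.5 × D_KL(Q||M)
where M = 0.5 × (P + Q) is the mixture distribution.

M = 0.5 × (3/7, 1/7, 3/7) + 0.5 × (1/7, 3/7, 3/7) = (2/7, 2/7, 3/7)

D_KL(P||M) = 0.0325 dits
D_KL(Q||M) = 0.0325 dits

JSD(P||Q) = 0.5 × 0.0325 + 0.5 × 0.0325 = 0.0325 dits

Unlike KL divergence, JSD is symmetric and bounded: 0 ≤ JSD ≤ log(2).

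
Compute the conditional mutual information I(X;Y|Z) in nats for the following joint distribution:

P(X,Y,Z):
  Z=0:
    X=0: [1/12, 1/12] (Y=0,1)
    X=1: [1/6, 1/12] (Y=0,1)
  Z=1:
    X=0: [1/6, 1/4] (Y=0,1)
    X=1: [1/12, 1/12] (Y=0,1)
0.0082 nats

Conditional mutual information: I(X;Y|Z) = H(X|Z) + H(Y|Z) - H(X,Y|Z)

H(Z) = 0.6792
H(X,Z) = 1.3086 → H(X|Z) = 0.6294
H(Y,Z) = 1.3580 → H(Y|Z) = 0.6788
H(X,Y,Z) = 1.9792 → H(X,Y|Z) = 1.3000

I(X;Y|Z) = 0.6294 + 0.6788 - 1.3000 = 0.0082 nats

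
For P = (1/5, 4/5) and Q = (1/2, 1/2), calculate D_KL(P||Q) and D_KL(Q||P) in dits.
D_KL(P||Q) = 0.0837, D_KL(Q||P) = 0.0969

KL divergence is not symmetric: D_KL(P||Q) ≠ D_KL(Q||P) in general.

D_KL(P||Q) = 0.0837 dits
D_KL(Q||P) = 0.0969 dits

No, they are not equal!

This asymmetry is why KL divergence is not a true distance metric.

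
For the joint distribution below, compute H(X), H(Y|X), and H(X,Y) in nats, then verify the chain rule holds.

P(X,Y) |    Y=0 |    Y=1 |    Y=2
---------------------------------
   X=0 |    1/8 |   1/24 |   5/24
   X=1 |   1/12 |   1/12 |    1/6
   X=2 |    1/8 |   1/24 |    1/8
H(X,Y) = 2.0842, H(X) = 1.0934, H(Y|X) = 0.9908 (all in nats)

Chain rule: H(X,Y) = H(X) + H(Y|X)

Left side — joint entropy directly:
H(X,Y) = -Σ p(x,y) log p(x,y) = 2.0842 nats

Right side — compute H(Y|X) from the conditional distributions:
P(X) = (3/8, 1/3, 7/24), so H(X) = 1.0934 nats
H(Y|X) = Σ_x P(X=x) · H(Y|X=x):
  P(Y|X=0) = (1/3, 1/9, 5/9), H(Y|X=0) = 0.9369, weight P(X=0) = 3/8
  P(Y|X=1) = (1/4, 1/4, 1/2), H(Y|X=1) = 1.0397, weight P(X=1) = 1/3
  P(Y|X=2) = (3/7, 1/7, 3/7), H(Y|X=2) = 1.0042, weight P(X=2) = 7/24
H(Y|X) = 0.9908 nats

H(X) + H(Y|X) = 1.0934 + 0.9908 = 2.0842 nats

Both sides equal 2.0842 nats. ✓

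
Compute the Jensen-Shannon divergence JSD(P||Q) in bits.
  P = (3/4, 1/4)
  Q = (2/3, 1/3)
0.0061 bits

Jensen-Shannon divergence is:
JSD(P||Q) = 0.5 × D_KL(P||M) + 0.5 × D_KL(Q||M)
where M = 0.5 × (P + Q) is the mixture distribution.

M = 0.5 × (3/4, 1/4) + 0.5 × (2/3, 1/3) = (17/24, 7/24)

D_KL(P||M) = 0.0062 bits
D_KL(Q||M) = 0.0059 bits

JSD(P||Q) = 0.5 × 0.0062 + 0.5 × 0.0059 = 0.0061 bits

Unlike KL divergence, JSD is symmetric and bounded: 0 ≤ JSD ≤ log(2).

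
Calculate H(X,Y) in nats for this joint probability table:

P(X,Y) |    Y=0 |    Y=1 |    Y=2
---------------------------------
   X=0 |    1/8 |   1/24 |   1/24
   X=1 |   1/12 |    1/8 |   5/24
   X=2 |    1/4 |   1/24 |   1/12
2.0046 nats

Joint entropy is H(X,Y) = -Σ_{x,y} p(x,y) log p(x,y).

Summing over all non-zero entries:
H(X,Y) = -[1/8·log_e(1/8) + 1/24·log_e(1/24) + 1/24·log_e(1/24) + 1/12·log_e(1/12) + 1/8·log_e(1/8) + 5/24·log_e(5/24) + 1/4·log_e(1/4) + 1/24·log_e(1/24) + 1/12·log_e(1/12)]
H(X,Y) = 2.0046 nats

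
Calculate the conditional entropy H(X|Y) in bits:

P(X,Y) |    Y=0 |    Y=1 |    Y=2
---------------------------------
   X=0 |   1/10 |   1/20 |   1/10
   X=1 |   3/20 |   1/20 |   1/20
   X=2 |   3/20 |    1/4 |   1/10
1.4071 bits

Using the chain rule: H(X|Y) = H(X,Y) - H(Y)

First, compute H(X,Y) = 2.9660 bits

Marginal P(Y) = (2/5, 7/20, 1/4)
H(Y) = 1.5589 bits

H(X|Y) = H(X,Y) - H(Y) = 2.9660 - 1.5589 = 1.4071 bits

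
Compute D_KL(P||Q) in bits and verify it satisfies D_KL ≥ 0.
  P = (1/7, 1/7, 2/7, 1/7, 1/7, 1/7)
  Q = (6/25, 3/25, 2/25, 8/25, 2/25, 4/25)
0.3837 bits

KL divergence satisfies the Gibbs inequality: D_KL(P||Q) ≥ 0 for all distributions P, Q.

D_KL(P||Q) = Σ p(x) log(p(x)/q(x))
Term by term:
  x=0: 1/7 × log_2[(1/7)/(6/25)] = -0.1069
  x=1: 1/7 × log_2[(1/7)/(3/25)] = 0.0359
  x=2: 2/7 × log_2[(2/7)/(2/25)] = 0.5247
  x=3: 1/7 × log_2[(1/7)/(8/25)] = -0.1662
  x=4: 1/7 × log_2[(1/7)/(2/25)] = 0.1195
  x=5: 1/7 × log_2[(1/7)/(4/25)] = -0.0234
D_KL(P||Q) = 0.3837 bits

D_KL(P||Q) = 0.3837 ≥ 0 ✓

This non-negativity is a fundamental property: relative entropy cannot be negative because it measures how different Q is from P.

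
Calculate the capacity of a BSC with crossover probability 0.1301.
0.4423 bits

For a binary symmetric channel (BSC) with error probability p:
Capacity C = 1 - H(p) bits per symbol

where H(p) = -p log₂(p) - (1-p) log₂(1-p) is the binary entropy function.

H(0.1301) = 0.5577 bits
C = 1 - 0.5577 = 0.4423 bits per symbol

This means we can reliably transmit up to 0.4423 bits of information per channel use.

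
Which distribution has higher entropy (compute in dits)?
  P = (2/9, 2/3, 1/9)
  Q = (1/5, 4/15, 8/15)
Q

Computing entropies in dits:
H(P) = 0.3686
H(Q) = 0.4385

Distribution Q has higher entropy.

Intuition: The distribution closer to uniform (more spread out) has higher entropy.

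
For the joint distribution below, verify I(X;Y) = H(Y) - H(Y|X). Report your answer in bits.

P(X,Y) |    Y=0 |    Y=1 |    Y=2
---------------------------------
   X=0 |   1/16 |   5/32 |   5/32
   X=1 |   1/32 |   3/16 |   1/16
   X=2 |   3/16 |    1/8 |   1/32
I(X;Y) = 0.1720 bits

Mutual information has multiple equivalent forms:
- I(X;Y) = H(X) - H(X|Y)
- I(X;Y) = H(Y) - H(Y|X)
- I(X;Y) = H(X) + H(Y) - H(X,Y)

Computing all quantities:
H(X) = 1.5749, H(Y) = 1.5271, H(X,Y) = 2.9300
H(X|Y) = 1.4029, H(Y|X) = 1.3551

Verification:
H(X) - H(X|Y) = 1.5749 - 1.4029 = 0.1720
H(Y) - H(Y|X) = 1.5271 - 1.3551 = 0.1720
H(X) + H(Y) - H(X,Y) = 1.5749 + 1.5271 - 2.9300 = 0.1720

All forms give I(X;Y) = 0.1720 bits. ✓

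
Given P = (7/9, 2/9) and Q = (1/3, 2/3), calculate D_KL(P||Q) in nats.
0.4149 nats

KL divergence: D_KL(P||Q) = Σ p(x) log(p(x)/q(x))

Computing term by term:
  x=0: 7/9 × log_e[(7/9)/(1/3)] = 7/9 × 0.8473 = 0.6590
  x=1: 2/9 × log_e[(2/9)/(2/3)] = 2/9 × -1.0986 = -0.2441

D_KL(P||Q) = 0.4149 nats

Note: KL divergence is always non-negative and equals 0 iff P = Q.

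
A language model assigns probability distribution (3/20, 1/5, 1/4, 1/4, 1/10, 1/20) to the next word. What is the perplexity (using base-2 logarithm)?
5.3637

Perplexity is 2^H (or exp(H) for natural log).

First, H = -Σ p log p = 2.4232 bits
Perplexity = 2^2.4232 = 5.3637

Interpretation: The model's uncertainty is equivalent to choosing uniformly among 5.4 options.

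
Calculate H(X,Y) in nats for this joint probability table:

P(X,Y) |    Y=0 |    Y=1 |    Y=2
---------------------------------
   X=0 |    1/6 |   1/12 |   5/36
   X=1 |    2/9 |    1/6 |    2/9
1.7470 nats

Joint entropy is H(X,Y) = -Σ_{x,y} p(x,y) log p(x,y).

Summing over all non-zero entries:
H(X,Y) = -[1/6·log_e(1/6) + 1/12·log_e(1/12) + 5/36·log_e(5/36) + 2/9·log_e(2/9) + 1/6·log_e(1/6) + 2/9·log_e(2/9)]
H(X,Y) = 1.7470 nats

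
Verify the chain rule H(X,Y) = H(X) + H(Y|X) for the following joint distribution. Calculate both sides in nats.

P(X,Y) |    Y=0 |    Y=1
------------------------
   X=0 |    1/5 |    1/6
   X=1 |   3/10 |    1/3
H(X,Y) = 1.3479, H(X) = 0.6572, H(Y|X) = 0.6908 (all in nats)

Chain rule: H(X,Y) = H(X) + H(Y|X)

Left side — joint entropy directly:
H(X,Y) = -Σ p(x,y) log p(x,y) = 1.3479 nats

Right side — compute H(Y|X) from the conditional distributions:
P(X) = (11/30, 19/30), so H(X) = 0.6572 nats
H(Y|X) = Σ_x P(X=x) · H(Y|X=x):
  P(Y|X=0) = (6/11, 5/11), H(Y|X=0) = 0.6890, weight P(X=0) = 11/30
  P(Y|X=1) = (9/19, 10/19), H(Y|X=1) = 0.6918, weight P(X=1) = 19/30
H(Y|X) = 0.6908 nats

H(X) + H(Y|X) = 0.6572 + 0.6908 = 1.3479 nats

Both sides equal 1.3479 nats. ✓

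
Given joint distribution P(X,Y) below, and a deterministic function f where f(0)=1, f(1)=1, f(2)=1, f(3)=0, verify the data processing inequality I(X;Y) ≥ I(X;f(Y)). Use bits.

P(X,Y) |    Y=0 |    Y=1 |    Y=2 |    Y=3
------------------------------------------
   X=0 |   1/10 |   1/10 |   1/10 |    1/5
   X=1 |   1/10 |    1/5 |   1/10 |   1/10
I(X;Y) = 0.0490, I(X;f(Y)) = 0.0349, inequality holds: 0.0490 ≥ 0.0349

Data Processing Inequality: For any Markov chain X → Y → Z, we have I(X;Y) ≥ I(X;Z).

Here Z = f(Y) is a deterministic function of Y, forming X → Y → Z.

Original I(X;Y) = 0.0490 bits

After applying f:
P(X,Z) where Z=f(Y):
- P(X,Z=0) = P(X,Y=3)
- P(X,Z=1) = P(X,Y=0) + P(X,Y=1) + P(X,Y=2)

I(X;Z) = I(X;f(Y)) = 0.0349 bits

Verification: 0.0490 ≥ 0.0349 ✓

Information cannot be created by processing; the function f can only lose information about X.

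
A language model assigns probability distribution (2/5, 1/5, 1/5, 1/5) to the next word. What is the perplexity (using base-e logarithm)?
3.7893

Perplexity is e^H (or exp(H) for natural log).

First, H = -Σ p log p = 1.3322 nats
Perplexity = e^1.3322 = 3.7893

Interpretation: The model's uncertainty is equivalent to choosing uniformly among 3.8 options.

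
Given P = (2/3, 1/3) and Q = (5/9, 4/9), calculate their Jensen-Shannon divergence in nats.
0.0065 nats

Jensen-Shannon divergence is:
JSD(P||Q) = 0.5 × D_KL(P||M) + 0.5 × D_KL(Q||M)
where M = 0.5 × (P + Q) is the mixture distribution.

M = 0.5 × (2/3, 1/3) + 0.5 × (5/9, 4/9) = (11/18, 7/18)

D_KL(P||M) = 0.0066 nats
D_KL(Q||M) = 0.0064 nats

JSD(P||Q) = 0.5 × 0.0066 + 0.5 × 0.0064 = 0.0065 nats

Unlike KL divergence, JSD is symmetric and bounded: 0 ≤ JSD ≤ log(2).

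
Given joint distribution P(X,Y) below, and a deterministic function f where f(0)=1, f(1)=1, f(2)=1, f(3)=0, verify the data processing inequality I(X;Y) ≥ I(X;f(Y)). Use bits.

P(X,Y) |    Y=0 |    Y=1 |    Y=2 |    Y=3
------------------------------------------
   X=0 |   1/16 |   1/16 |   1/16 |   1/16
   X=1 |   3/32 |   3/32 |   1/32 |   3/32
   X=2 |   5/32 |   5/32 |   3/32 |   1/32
I(X;Y) = 0.0706, I(X;f(Y)) = 0.0556, inequality holds: 0.0706 ≥ 0.0556

Data Processing Inequality: For any Markov chain X → Y → Z, we have I(X;Y) ≥ I(X;Z).

Here Z = f(Y) is a deterministic function of Y, forming X → Y → Z.

Original I(X;Y) = 0.0706 bits

After applying f:
P(X,Z) where Z=f(Y):
- P(X,Z=0) = P(X,Y=3)
- P(X,Z=1) = P(X,Y=0) + P(X,Y=1) + P(X,Y=2)

I(X;Z) = I(X;f(Y)) = 0.0556 bits

Verification: 0.0706 ≥ 0.0556 ✓

Information cannot be created by processing; the function f can only lose information about X.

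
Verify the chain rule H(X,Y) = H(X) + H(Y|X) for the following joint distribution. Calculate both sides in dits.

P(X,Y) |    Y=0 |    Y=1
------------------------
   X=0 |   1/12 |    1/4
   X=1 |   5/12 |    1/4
H(X,Y) = 0.5494, H(X) = 0.2764, H(Y|X) = 0.2729 (all in dits)

Chain rule: H(X,Y) = H(X) + H(Y|X)

Left side — joint entropy directly:
H(X,Y) = -Σ p(x,y) log p(x,y) = 0.5494 dits

Right side — compute H(Y|X) from the conditional distributions:
P(X) = (1/3, 2/3), so H(X) = 0.2764 dits
H(Y|X) = Σ_x P(X=x) · H(Y|X=x):
  P(Y|X=0) = (1/4, 3/4), H(Y|X=0) = 0.2442, weight P(X=0) = 1/3
  P(Y|X=1) = (5/8, 3/8), H(Y|X=1) = 0.2873, weight P(X=1) = 2/3
H(Y|X) = 0.2729 dits

H(X) + H(Y|X) = 0.2764 + 0.2729 = 0.5494 dits

Both sides equal 0.5494 dits. ✓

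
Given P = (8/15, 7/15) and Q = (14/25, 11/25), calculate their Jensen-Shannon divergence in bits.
0.0005 bits

Jensen-Shannon divergence is:
JSD(P||Q) = 0.5 × D_KL(P||M) + 0.5 × D_KL(Q||M)
where M = 0.5 × (P + Q) is the mixture distribution.

M = 0.5 × (8/15, 7/15) + 0.5 × (14/25, 11/25) = (0.546667, 0.453333)

D_KL(P||M) = 0.0005 bits
D_KL(Q||M) = 0.0005 bits

JSD(P||Q) = 0.5 × 0.0005 + 0.5 × 0.0005 = 0.0005 bits

Unlike KL divergence, JSD is symmetric and bounded: 0 ≤ JSD ≤ log(2).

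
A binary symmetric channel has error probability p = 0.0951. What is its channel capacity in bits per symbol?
0.5467 bits

For a binary symmetric channel (BSC) with error probability p:
Capacity C = 1 - H(p) bits per symbol

where H(p) = -p log₂(p) - (1-p) log₂(1-p) is the binary entropy function.

H(0.0951) = 0.4533 bits
C = 1 - 0.4533 = 0.5467 bits per symbol

This means we can reliably transmit up to 0.5467 bits of information per channel use.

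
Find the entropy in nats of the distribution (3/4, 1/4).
0.5623 nats

Shannon entropy is H(X) = -Σ p(x) log p(x).

For P = (3/4, 1/4):
H = -3/4 × log_e(3/4) -1/4 × log_e(1/4)
H = 0.5623 nats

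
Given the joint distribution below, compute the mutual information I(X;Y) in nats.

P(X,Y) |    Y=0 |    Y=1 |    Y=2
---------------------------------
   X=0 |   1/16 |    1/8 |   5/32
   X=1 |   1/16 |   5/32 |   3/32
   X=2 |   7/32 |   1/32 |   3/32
0.1241 nats

Mutual information: I(X;Y) = H(X) + H(Y) - H(X,Y)

Marginals:
P(X) = (11/32, 5/16, 11/32), H(X) = 1.0976 nats
P(Y) = (11/32, 5/16, 11/32), H(Y) = 1.0976 nats

Joint entropy: H(X,Y) = 2.0712 nats

I(X;Y) = 1.0976 + 1.0976 - 2.0712 = 0.1241 nats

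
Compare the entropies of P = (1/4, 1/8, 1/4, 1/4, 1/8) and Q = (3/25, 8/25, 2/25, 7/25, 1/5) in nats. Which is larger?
P

Computing entropies in nats:
H(P) = 1.5596
H(Q) = 1.4994

Distribution P has higher entropy.

Intuition: The distribution closer to uniform (more spread out) has higher entropy.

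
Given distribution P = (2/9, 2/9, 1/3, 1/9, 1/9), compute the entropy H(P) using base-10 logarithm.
0.6614 dits

Shannon entropy is H(X) = -Σ p(x) log p(x).

For P = (2/9, 2/9, 1/3, 1/9, 1/9):
H = -2/9 × log_10(2/9) -2/9 × log_10(2/9) -1/3 × log_10(1/3) -1/9 × log_10(1/9) -1/9 × log_10(1/9)
H = 0.6614 dits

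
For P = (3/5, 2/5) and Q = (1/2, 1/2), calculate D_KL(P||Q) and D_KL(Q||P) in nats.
D_KL(P||Q) = 0.0201, D_KL(Q||P) = 0.0204

KL divergence is not symmetric: D_KL(P||Q) ≠ D_KL(Q||P) in general.

D_KL(P||Q) = 0.0201 nats
D_KL(Q||P) = 0.0204 nats

No, they are not equal!

This asymmetry is why KL divergence is not a true distance metric.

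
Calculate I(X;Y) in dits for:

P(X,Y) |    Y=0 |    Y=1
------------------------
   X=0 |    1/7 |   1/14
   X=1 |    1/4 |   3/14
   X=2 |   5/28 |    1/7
0.0023 dits

Mutual information: I(X;Y) = H(X) + H(Y) - H(X,Y)

Marginals:
P(X) = (3/14, 13/28, 9/28), H(X) = 0.4565 dits
P(Y) = (4/7, 3/7), H(Y) = 0.2966 dits

Joint entropy: H(X,Y) = 0.7508 dits

I(X;Y) = 0.4565 + 0.2966 - 0.7508 = 0.0023 dits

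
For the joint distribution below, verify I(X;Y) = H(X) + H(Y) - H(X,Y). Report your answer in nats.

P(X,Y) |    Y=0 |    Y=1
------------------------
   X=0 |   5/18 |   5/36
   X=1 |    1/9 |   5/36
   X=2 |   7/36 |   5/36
I(X;Y) = 0.0158 nats

Mutual information has multiple equivalent forms:
- I(X;Y) = H(X) - H(X|Y)
- I(X;Y) = H(Y) - H(Y|X)
- I(X;Y) = H(X) + H(Y) - H(X,Y)

Computing all quantities:
H(X) = 1.0776, H(Y) = 0.6792, H(X,Y) = 1.7409
H(X|Y) = 1.0617, H(Y|X) = 0.6634

Verification:
H(X) - H(X|Y) = 1.0776 - 1.0617 = 0.0158
H(Y) - H(Y|X) = 0.6792 - 0.6634 = 0.0158
H(X) + H(Y) - H(X,Y) = 1.0776 + 0.6792 - 1.7409 = 0.0158

All forms give I(X;Y) = 0.0158 nats. ✓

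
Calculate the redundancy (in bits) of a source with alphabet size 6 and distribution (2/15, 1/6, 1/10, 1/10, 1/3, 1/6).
0.1430 bits

Redundancy measures how far a source is from maximum entropy:
R = H_max - H(X)

Maximum entropy for 6 symbols: H_max = log_2(6) = 2.5850 bits
Actual entropy: H(X) = 2.4419 bits
Redundancy: R = 2.5850 - 2.4419 = 0.1430 bits

This redundancy represents potential for compression: the source could be compressed by 0.1430 bits per symbol.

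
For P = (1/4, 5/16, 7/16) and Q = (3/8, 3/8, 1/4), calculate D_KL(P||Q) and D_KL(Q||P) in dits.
D_KL(P||Q) = 0.0376, D_KL(Q||P) = 0.0350

KL divergence is not symmetric: D_KL(P||Q) ≠ D_KL(Q||P) in general.

D_KL(P||Q) = 0.0376 dits
D_KL(Q||P) = 0.0350 dits

No, they are not equal!

This asymmetry is why KL divergence is not a true distance metric.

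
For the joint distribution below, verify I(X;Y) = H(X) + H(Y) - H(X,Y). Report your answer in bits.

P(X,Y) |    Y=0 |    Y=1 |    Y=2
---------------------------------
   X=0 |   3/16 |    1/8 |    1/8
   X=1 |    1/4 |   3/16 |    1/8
I(X;Y) = 0.0042 bits

Mutual information has multiple equivalent forms:
- I(X;Y) = H(X) - H(X|Y)
- I(X;Y) = H(Y) - H(Y|X)
- I(X;Y) = H(X) + H(Y) - H(X,Y)

Computing all quantities:
H(X) = 0.9887, H(Y) = 1.5462, H(X,Y) = 2.5306
H(X|Y) = 0.9845, H(Y|X) = 1.5419

Verification:
H(X) - H(X|Y) = 0.9887 - 0.9845 = 0.0042
H(Y) - H(Y|X) = 1.5462 - 1.5419 = 0.0042
H(X) + H(Y) - H(X,Y) = 0.9887 + 1.5462 - 2.5306 = 0.0042

All forms give I(X;Y) = 0.0042 bits. ✓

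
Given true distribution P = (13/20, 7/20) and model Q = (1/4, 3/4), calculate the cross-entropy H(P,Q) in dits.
0.4351 dits

Cross-entropy: H(P,Q) = -Σ p(x) log q(x)

Alternatively: H(P,Q) = H(P) + D_KL(P||Q)
H(P) = 0.2812 dits
D_KL(P||Q) = 0.1539 dits

H(P,Q) = 0.2812 + 0.1539 = 0.4351 dits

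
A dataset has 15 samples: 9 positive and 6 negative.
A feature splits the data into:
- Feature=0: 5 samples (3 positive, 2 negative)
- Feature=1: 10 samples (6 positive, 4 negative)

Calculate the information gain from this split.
0.0000 bits

Information Gain = H(Y) - H(Y|Feature)

Before split:
P(positive) = 9/15 = 0.6000
H(Y) = 0.9710 bits

After split:
Feature=0: H = 0.9710 bits (weight = 5/15)
Feature=1: H = 0.9710 bits (weight = 10/15)
H(Y|Feature) = (5/15)×0.9710 + (10/15)×0.9710 = 0.9710 bits

Information Gain = 0.9710 - 0.9710 = 0.0000 bits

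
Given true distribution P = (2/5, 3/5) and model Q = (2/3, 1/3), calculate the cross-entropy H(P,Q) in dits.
0.3567 dits

Cross-entropy: H(P,Q) = -Σ p(x) log q(x)

Alternatively: H(P,Q) = H(P) + D_KL(P||Q)
H(P) = 0.2923 dits
D_KL(P||Q) = 0.0644 dits

H(P,Q) = 0.2923 + 0.0644 = 0.3567 dits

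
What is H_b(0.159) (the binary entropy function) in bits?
0.6319 bits

The binary entropy function is:
H(p) = -p log(p) - (1-p) log(1-p)

H(0.159) = -0.159 × log_2(0.159) - 0.841 × log_2(0.841)
H(0.159) = 0.6319 bits

Note: Binary entropy is maximized at p=0.5 (H=1 bit) and minimized at p=0 or p=1 (H=0).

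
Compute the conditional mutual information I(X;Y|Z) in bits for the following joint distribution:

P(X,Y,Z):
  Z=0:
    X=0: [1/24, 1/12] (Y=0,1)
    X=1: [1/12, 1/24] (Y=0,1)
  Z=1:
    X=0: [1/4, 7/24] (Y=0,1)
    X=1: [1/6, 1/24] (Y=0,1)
0.0740 bits

Conditional mutual information: I(X;Y|Z) = H(X|Z) + H(Y|Z) - H(X,Y|Z)

H(Z) = 0.8113
H(X,Z) = 1.7006 → H(X|Z) = 0.8893
H(Y,Z) = 1.8046 → H(Y|Z) = 0.9933
H(X,Y,Z) = 2.6199 → H(X,Y|Z) = 1.8086

I(X;Y|Z) = 0.8893 + 0.9933 - 1.8086 = 0.0740 bits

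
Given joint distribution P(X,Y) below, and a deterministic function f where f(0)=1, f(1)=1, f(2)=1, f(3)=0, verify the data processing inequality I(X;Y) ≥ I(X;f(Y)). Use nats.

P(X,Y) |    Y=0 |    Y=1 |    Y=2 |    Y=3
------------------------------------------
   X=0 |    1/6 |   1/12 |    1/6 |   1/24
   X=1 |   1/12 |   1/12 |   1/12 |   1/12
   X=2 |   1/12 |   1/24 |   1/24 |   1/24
I(X;Y) = 0.0322, I(X;f(Y)) = 0.0192, inequality holds: 0.0322 ≥ 0.0192

Data Processing Inequality: For any Markov chain X → Y → Z, we have I(X;Y) ≥ I(X;Z).

Here Z = f(Y) is a deterministic function of Y, forming X → Y → Z.

Original I(X;Y) = 0.0322 nats

After applying f:
P(X,Z) where Z=f(Y):
- P(X,Z=0) = P(X,Y=3)
- P(X,Z=1) = P(X,Y=0) + P(X,Y=1) + P(X,Y=2)

I(X;Z) = I(X;f(Y)) = 0.0192 nats

Verification: 0.0322 ≥ 0.0192 ✓

Information cannot be created by processing; the function f can only lose information about X.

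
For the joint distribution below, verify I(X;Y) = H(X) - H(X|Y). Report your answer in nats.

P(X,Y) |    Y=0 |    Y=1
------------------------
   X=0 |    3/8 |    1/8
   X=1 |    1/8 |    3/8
I(X;Y) = 0.1308 nats

Mutual information has multiple equivalent forms:
- I(X;Y) = H(X) - H(X|Y)
- I(X;Y) = H(Y) - H(Y|X)
- I(X;Y) = H(X) + H(Y) - H(X,Y)

Computing all quantities:
H(X) = 0.6931, H(Y) = 0.6931, H(X,Y) = 1.2555
H(X|Y) = 0.5623, H(Y|X) = 0.5623

Verification:
H(X) - H(X|Y) = 0.6931 - 0.5623 = 0.1308
H(Y) - H(Y|X) = 0.6931 - 0.5623 = 0.1308
H(X) + H(Y) - H(X,Y) = 0.6931 + 0.6931 - 1.2555 = 0.1308

All forms give I(X;Y) = 0.1308 nats. ✓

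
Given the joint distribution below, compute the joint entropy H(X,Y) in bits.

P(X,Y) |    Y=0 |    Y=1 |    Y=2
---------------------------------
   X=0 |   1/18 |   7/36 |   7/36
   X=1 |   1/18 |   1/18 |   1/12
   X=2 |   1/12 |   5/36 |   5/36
3.0024 bits

Joint entropy is H(X,Y) = -Σ_{x,y} p(x,y) log p(x,y).

Summing over all non-zero entries:
H(X,Y) = -[1/18·log_2(1/18) + 7/36·log_2(7/36) + 7/36·log_2(7/36) + 1/18·log_2(1/18) + 1/18·log_2(1/18) + 1/12·log_2(1/12) + 1/12·log_2(1/12) + 5/36·log_2(5/36) + 5/36·log_2(5/36)]
H(X,Y) = 3.0024 bits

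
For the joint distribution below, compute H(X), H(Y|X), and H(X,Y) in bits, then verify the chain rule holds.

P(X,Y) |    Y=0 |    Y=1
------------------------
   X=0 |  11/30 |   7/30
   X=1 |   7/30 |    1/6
H(X,Y) = 1.9413, H(X) = 0.9710, H(Y|X) = 0.9704 (all in bits)

Chain rule: H(X,Y) = H(X) + H(Y|X)

Left side — joint entropy directly:
H(X,Y) = -Σ p(x,y) log p(x,y) = 1.9413 bits

Right side — compute H(Y|X) from the conditional distributions:
P(X) = (3/5, 2/5), so H(X) = 0.9710 bits
H(Y|X) = Σ_x P(X=x) · H(Y|X=x):
  P(Y|X=0) = (11/18, 7/18), H(Y|X=0) = 0.9641, weight P(X=0) = 3/5
  P(Y|X=1) = (7/12, 5/12), H(Y|X=1) = 0.9799, weight P(X=1) = 2/5
H(Y|X) = 0.9704 bits

H(X) + H(Y|X) = 0.9710 + 0.9704 = 1.9413 bits

Both sides equal 1.9413 bits. ✓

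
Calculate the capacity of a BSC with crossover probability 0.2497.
0.1892 bits

For a binary symmetric channel (BSC) with error probability p:
Capacity C = 1 - H(p) bits per symbol

where H(p) = -p log₂(p) - (1-p) log₂(1-p) is the binary entropy function.

H(0.2497) = 0.8108 bits
C = 1 - 0.8108 = 0.1892 bits per symbol

This means we can reliably transmit up to 0.1892 bits of information per channel use.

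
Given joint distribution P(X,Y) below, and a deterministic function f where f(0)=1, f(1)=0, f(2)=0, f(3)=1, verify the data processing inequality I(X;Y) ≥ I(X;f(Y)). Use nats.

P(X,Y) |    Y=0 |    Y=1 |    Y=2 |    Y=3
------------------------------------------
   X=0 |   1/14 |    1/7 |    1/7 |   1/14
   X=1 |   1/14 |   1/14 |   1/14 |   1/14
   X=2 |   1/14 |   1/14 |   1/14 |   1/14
I(X;Y) = 0.0140, I(X;f(Y)) = 0.0140, inequality holds: 0.0140 ≥ 0.0140

Data Processing Inequality: For any Markov chain X → Y → Z, we have I(X;Y) ≥ I(X;Z).

Here Z = f(Y) is a deterministic function of Y, forming X → Y → Z.

Original I(X;Y) = 0.0140 nats

After applying f:
P(X,Z) where Z=f(Y):
- P(X,Z=0) = P(X,Y=1) + P(X,Y=2)
- P(X,Z=1) = P(X,Y=0) + P(X,Y=3)

I(X;Z) = I(X;f(Y)) = 0.0140 nats

Verification: 0.0140 ≥ 0.0140 ✓

Information cannot be created by processing; the function f can only lose information about X.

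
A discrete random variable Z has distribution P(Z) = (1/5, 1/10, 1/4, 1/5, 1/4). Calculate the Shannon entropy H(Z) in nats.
1.5672 nats

Shannon entropy is H(X) = -Σ p(x) log p(x).

For P = (1/5, 1/10, 1/4, 1/5, 1/4):
H = -1/5 × log_e(1/5) -1/10 × log_e(1/10) -1/4 × log_e(1/4) -1/5 × log_e(1/5) -1/4 × log_e(1/4)
H = 1.5672 nats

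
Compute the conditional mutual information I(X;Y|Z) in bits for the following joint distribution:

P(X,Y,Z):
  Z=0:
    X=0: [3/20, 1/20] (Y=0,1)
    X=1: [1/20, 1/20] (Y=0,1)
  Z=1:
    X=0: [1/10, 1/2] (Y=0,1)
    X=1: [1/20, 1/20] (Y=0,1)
0.0479 bits

Conditional mutual information: I(X;Y|Z) = H(X|Z) + H(Y|Z) - H(X,Y|Z)

H(Z) = 0.8813
H(X,Z) = 1.5710 → H(X|Z) = 0.6897
H(Y,Z) = 1.6815 → H(Y|Z) = 0.8002
H(X,Y,Z) = 2.3232 → H(X,Y|Z) = 1.4419

I(X;Y|Z) = 0.6897 + 0.8002 - 1.4419 = 0.0479 bits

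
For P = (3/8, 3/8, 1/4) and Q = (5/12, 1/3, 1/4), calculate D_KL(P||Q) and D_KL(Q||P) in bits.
D_KL(P||Q) = 0.0067, D_KL(Q||P) = 0.0067

KL divergence is not symmetric: D_KL(P||Q) ≠ D_KL(Q||P) in general.

D_KL(P||Q) = 0.0067 bits
D_KL(Q||P) = 0.0067 bits

In this case they happen to be equal (to 4 decimal places).

This asymmetry is why KL divergence is not a true distance metric.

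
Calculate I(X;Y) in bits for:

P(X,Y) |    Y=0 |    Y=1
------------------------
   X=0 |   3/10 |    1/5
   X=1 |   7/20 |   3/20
0.0079 bits

Mutual information: I(X;Y) = H(X) + H(Y) - H(X,Y)

Marginals:
P(X) = (1/2, 1/2), H(X) = 1.0000 bits
P(Y) = (13/20, 7/20), H(Y) = 0.9341 bits

Joint entropy: H(X,Y) = 1.9261 bits

I(X;Y) = 1.0000 + 0.9341 - 1.9261 = 0.0079 bits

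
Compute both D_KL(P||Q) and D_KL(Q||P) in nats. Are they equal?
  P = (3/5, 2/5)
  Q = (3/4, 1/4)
D_KL(P||Q) = 0.0541, D_KL(Q||P) = 0.0499

KL divergence is not symmetric: D_KL(P||Q) ≠ D_KL(Q||P) in general.

D_KL(P||Q) = 0.0541 nats
D_KL(Q||P) = 0.0499 nats

No, they are not equal!

This asymmetry is why KL divergence is not a true distance metric.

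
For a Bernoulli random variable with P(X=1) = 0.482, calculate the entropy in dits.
0.3007 dits

The binary entropy function is:
H(p) = -p log(p) - (1-p) log(1-p)

H(0.482) = -0.482 × log_10(0.482) - 0.518 × log_10(0.518)
H(0.482) = 0.3007 dits

Note: Binary entropy is maximized at p=0.5 (H=1 bit) and minimized at p=0 or p=1 (H=0).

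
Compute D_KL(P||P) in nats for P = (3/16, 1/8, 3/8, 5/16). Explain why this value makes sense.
0.0000 nats

KL divergence satisfies the Gibbs inequality: D_KL(P||Q) ≥ 0 for all distributions P, Q.

D_KL(P||Q) = Σ p(x) log(p(x)/q(x))
Each term is p(x) × log_e(p(x)/p(x)) = p(x) × log_e(1) = 0, so the sum is 0.
D_KL(P||Q) = 0.0000 nats

When P = Q, the KL divergence is exactly 0, as there is no 'divergence' between identical distributions.

This non-negativity is a fundamental property: relative entropy cannot be negative because it measures how different Q is from P.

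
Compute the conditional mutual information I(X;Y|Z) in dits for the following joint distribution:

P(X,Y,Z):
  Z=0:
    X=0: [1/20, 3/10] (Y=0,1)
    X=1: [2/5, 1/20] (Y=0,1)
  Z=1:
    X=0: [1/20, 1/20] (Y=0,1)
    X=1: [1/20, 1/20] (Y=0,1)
0.1076 dits

Conditional mutual information: I(X;Y|Z) = H(X|Z) + H(Y|Z) - H(X,Y|Z)

H(Z) = 0.2173
H(X,Z) = 0.5156 → H(X|Z) = 0.2983
H(Y,Z) = 0.5156 → H(Y|Z) = 0.2983
H(X,Y,Z) = 0.7063 → H(X,Y|Z) = 0.4890

I(X;Y|Z) = 0.2983 + 0.2983 - 0.4890 = 0.1076 dits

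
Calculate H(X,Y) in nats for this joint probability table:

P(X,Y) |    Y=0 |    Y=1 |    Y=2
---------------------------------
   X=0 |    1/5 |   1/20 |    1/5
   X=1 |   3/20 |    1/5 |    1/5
1.7219 nats

Joint entropy is H(X,Y) = -Σ_{x,y} p(x,y) log p(x,y).

Summing over all non-zero entries:
H(X,Y) = -[1/5·log_e(1/5) + 1/20·log_e(1/20) + 1/5·log_e(1/5) + 3/20·log_e(3/20) + 1/5·log_e(1/5) + 1/5·log_e(1/5)]
H(X,Y) = 1.7219 nats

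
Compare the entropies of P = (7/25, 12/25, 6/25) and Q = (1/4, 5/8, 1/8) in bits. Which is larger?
P

Computing entropies in bits:
H(P) = 1.5166
H(Q) = 1.2988

Distribution P has higher entropy.

Intuition: The distribution closer to uniform (more spread out) has higher entropy.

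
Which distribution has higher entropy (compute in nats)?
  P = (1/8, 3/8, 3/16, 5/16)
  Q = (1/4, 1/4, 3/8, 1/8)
Q

Computing entropies in nats:
H(P) = 1.3051
H(Q) = 1.3209

Distribution Q has higher entropy.

Intuition: The distribution closer to uniform (more spread out) has higher entropy.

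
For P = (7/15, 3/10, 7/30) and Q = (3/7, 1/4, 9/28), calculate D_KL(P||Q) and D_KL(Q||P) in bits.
D_KL(P||Q) = 0.0284, D_KL(Q||P) = 0.0301

KL divergence is not symmetric: D_KL(P||Q) ≠ D_KL(Q||P) in general.

D_KL(P||Q) = 0.0284 bits
D_KL(Q||P) = 0.0301 bits

No, they are not equal!

This asymmetry is why KL divergence is not a true distance metric.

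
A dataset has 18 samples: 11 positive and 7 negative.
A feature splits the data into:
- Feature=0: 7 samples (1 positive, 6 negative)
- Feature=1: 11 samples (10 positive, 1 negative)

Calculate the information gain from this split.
0.4654 bits

Information Gain = H(Y) - H(Y|Feature)

Before split:
P(positive) = 11/18 = 0.6111
H(Y) = 0.9641 bits

After split:
Feature=0: H = 0.5917 bits (weight = 7/18)
Feature=1: H = 0.4395 bits (weight = 11/18)
H(Y|Feature) = (7/18)×0.5917 + (11/18)×0.4395 = 0.4987 bits

Information Gain = 0.9641 - 0.4987 = 0.4654 bits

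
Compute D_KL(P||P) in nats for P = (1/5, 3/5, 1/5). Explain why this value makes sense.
0.0000 nats

KL divergence satisfies the Gibbs inequality: D_KL(P||Q) ≥ 0 for all distributions P, Q.

D_KL(P||Q) = Σ p(x) log(p(x)/q(x))
Each term is p(x) × log_e(p(x)/p(x)) = p(x) × log_e(1) = 0, so the sum is 0.
D_KL(P||Q) = 0.0000 nats

When P = Q, the KL divergence is exactly 0, as there is no 'divergence' between identical distributions.

This non-negativity is a fundamental property: relative entropy cannot be negative because it measures how different Q is from P.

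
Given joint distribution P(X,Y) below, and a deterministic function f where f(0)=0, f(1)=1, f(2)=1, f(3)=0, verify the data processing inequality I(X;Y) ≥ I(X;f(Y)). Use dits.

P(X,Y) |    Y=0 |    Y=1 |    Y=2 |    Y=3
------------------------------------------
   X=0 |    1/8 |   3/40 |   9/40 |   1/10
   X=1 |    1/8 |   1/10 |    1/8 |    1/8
I(X;Y) = 0.0071, I(X;f(Y)) = 0.0021, inequality holds: 0.0071 ≥ 0.0021

Data Processing Inequality: For any Markov chain X → Y → Z, we have I(X;Y) ≥ I(X;Z).

Here Z = f(Y) is a deterministic function of Y, forming X → Y → Z.

Original I(X;Y) = 0.0071 dits

After applying f:
P(X,Z) where Z=f(Y):
- P(X,Z=0) = P(X,Y=0) + P(X,Y=3)
- P(X,Z=1) = P(X,Y=1) + P(X,Y=2)

I(X;Z) = I(X;f(Y)) = 0.0021 dits

Verification: 0.0071 ≥ 0.0021 ✓

Information cannot be created by processing; the function f can only lose information about X.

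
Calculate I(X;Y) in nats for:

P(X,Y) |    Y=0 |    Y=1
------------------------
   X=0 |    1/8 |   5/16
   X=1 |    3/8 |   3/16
0.0734 nats

Mutual information: I(X;Y) = H(X) + H(Y) - H(X,Y)

Marginals:
P(X) = (7/16, 9/16), H(X) = 0.6853 nats
P(Y) = (1/2, 1/2), H(Y) = 0.6931 nats

Joint entropy: H(X,Y) = 1.3051 nats

I(X;Y) = 0.6853 + 0.6931 - 1.3051 = 0.0734 nats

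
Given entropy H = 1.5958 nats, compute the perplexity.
4.9323

Perplexity is e^H (or exp(H) for natural log).

H = 1.5958 nats
Perplexity = e^1.5958 = 4.9323

Interpretation: The model's uncertainty is equivalent to choosing uniformly among 4.9 options.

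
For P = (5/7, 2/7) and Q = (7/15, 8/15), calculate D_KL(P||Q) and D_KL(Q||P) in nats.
D_KL(P||Q) = 0.1257, D_KL(Q||P) = 0.1342

KL divergence is not symmetric: D_KL(P||Q) ≠ D_KL(Q||P) in general.

D_KL(P||Q) = 0.1257 nats
D_KL(Q||P) = 0.1342 nats

No, they are not equal!

This asymmetry is why KL divergence is not a true distance metric.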